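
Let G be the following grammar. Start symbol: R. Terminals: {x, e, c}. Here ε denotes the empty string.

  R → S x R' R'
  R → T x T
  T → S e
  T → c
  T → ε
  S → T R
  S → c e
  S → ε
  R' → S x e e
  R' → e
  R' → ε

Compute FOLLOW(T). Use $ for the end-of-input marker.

FIRST(R) = {c, e, x}  (via S x R' R', T x T)
FIRST(T) = {ε, c, e, x}  (via S e)
FIRST(S) = {ε, c, e, x}  (via T R)
FIRST(R') = {ε, c, e, x}  (via S x e e)
FOLLOW(R) includes $ since R is the start symbol.
FOLLOW(S): in R→S x R' R', S is followed by x R' R' with FIRST {x}; in T→S e, S is followed by e with FIRST {e}; in R'→S x e e, S is followed by x e e with FIRST {x}. Thus FOLLOW(S) = {e, x}.
FOLLOW(R): in S→T R, the suffix after R is empty, so FOLLOW(R) ⊇ FOLLOW(S) = {e, x}. Thus FOLLOW(R) = {$, e, x}.
FOLLOW(T): in R→T x T (occurrence 1), T is followed by x T with FIRST {x}; in R→T x T (occurrence 2), the suffix after T is empty, so FOLLOW(T) ⊇ FOLLOW(R) = {$, e, x}; in S→T R, T is followed by R with FIRST {c, e, x}. Thus FOLLOW(T) = {$, c, e, x}.
FOLLOW(R'): in R→S x R' R' (occurrence 1), R' is followed by R' with FIRST {ε, c, e, x}; in R→S x R' R' (occurrence 1), the suffix after R' is nullable, so FOLLOW(R') ⊇ FOLLOW(R) = {$, e, x}; in R→S x R' R' (occurrence 2), the suffix after R' is empty, so FOLLOW(R') ⊇ FOLLOW(R) = {$, e, x}. Thus FOLLOW(R') = {$, c, e, x}.

{$, c, e, x}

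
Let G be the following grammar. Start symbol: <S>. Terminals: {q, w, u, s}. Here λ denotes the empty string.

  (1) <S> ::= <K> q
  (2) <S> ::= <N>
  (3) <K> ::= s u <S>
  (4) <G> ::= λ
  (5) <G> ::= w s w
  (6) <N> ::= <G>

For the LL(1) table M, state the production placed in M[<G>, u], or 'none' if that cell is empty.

FIRST(<K>) = {s}
FIRST(<G>) = {λ, w}
FIRST(<N>) = {λ, w}  (via <G>)
FIRST(<S>) = {λ, s, w}  (via <K> q, <N>)
FOLLOW(<S>) includes $ since <S> is the start symbol.
FOLLOW(<N>): in <S>::=<N>, the suffix after <N> is empty, so FOLLOW(<N>) ⊇ FOLLOW(<S>) = {$, q}. Thus FOLLOW(<N>) = {$, q}.
FOLLOW(<G>): in <N>::=<G>, the suffix after <G> is empty, so FOLLOW(<G>) ⊇ FOLLOW(<N>) = {$, q}. Thus FOLLOW(<G>) = {$, q}.
For <G> ::= λ: FIRST(λ) = {λ}, so it goes in M[<G>, t] for t ∈ {}; since λ ∈ FIRST, also for every t ∈ FOLLOW(<G>) = {$, q}.
For <G> ::= w s w: FIRST(w s w) = {w}, so it goes in M[<G>, t] for t ∈ {w}.
None of these place a production in M[<G>, u].

none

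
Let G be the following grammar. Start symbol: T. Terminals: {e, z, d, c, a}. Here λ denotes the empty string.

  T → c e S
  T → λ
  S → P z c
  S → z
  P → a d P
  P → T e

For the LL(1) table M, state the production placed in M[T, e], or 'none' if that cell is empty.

FIRST(T) = {λ, c}
FIRST(P) = {a, c, e}  (via T e)
FIRST(S) = {a, c, e, z}  (via P z c)
FOLLOW(T) includes $ since T is the start symbol.
FOLLOW(T): in P→T e, T is followed by e with FIRST {e}. Thus FOLLOW(T) = {$, e}.
For T → c e S: FIRST(c e S) = {c}, so it goes in M[T, t] for t ∈ {c}.
For T → λ: FIRST(λ) = {λ}, so it goes in M[T, t] for t ∈ {}; since λ ∈ FIRST, also for every t ∈ FOLLOW(T) = {$, e}.

T → λ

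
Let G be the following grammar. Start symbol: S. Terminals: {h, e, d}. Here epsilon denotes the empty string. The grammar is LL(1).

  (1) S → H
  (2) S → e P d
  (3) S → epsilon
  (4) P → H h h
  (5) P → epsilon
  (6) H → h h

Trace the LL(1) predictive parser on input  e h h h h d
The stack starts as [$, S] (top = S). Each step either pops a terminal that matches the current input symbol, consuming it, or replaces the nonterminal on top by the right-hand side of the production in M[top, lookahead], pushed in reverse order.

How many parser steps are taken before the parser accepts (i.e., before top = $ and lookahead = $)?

     Stack        Input          Action
  1  $ S          e h h h h d $  expand S → e P d
  2  $ d P e      e h h h h d $  match e
  3  $ d P        h h h h d $    expand P → H h h
  4  $ d h h H    h h h h d $    expand H → h h
  5  $ d h h h h  h h h h d $    match h
  6  $ d h h h    h h h d $      match h
  7  $ d h h      h h d $        match h
  8  $ d h        h d $          match h
  9  $ d          d $            match d
Accept reached after 9 steps.

9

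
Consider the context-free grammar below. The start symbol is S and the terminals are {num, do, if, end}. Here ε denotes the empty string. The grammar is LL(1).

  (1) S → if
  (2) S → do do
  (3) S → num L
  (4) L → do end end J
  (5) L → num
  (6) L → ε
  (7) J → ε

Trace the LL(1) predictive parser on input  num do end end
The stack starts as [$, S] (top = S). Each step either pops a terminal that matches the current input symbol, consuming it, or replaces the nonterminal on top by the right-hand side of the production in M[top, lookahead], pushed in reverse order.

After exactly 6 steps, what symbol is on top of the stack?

step 1: stack=$ S  input=num do end end $  — expand S → num L
step 2: stack=$ L num  input=num do end end $  — match num
step 3: stack=$ L  input=do end end $  — expand L → do end end J
step 4: stack=$ J end end do  input=do end end $  — match do
step 5: stack=$ J end end  input=end end $  — match end
step 6: stack=$ J end  input=end $  — match end
Stack after step 6: $ J (top = J).

J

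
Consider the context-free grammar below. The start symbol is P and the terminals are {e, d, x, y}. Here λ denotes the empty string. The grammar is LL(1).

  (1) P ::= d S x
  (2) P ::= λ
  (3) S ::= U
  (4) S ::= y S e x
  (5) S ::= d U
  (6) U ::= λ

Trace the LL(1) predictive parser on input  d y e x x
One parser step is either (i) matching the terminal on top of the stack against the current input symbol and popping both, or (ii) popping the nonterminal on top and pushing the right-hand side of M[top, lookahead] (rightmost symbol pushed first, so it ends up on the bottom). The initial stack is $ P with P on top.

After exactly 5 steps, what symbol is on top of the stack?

U

step 1: stack=$ P  input=d y e x x $  — expand P ::= d S x
step 2: stack=$ x S d  input=d y e x x $  — match d
step 3: stack=$ x S  input=y e x x $  — expand S ::= y S e x
step 4: stack=$ x x e S y  input=y e x x $  — match y
step 5: stack=$ x x e S  input=e x x $  — expand S ::= U
Stack after step 5: $ x x e U (top = U).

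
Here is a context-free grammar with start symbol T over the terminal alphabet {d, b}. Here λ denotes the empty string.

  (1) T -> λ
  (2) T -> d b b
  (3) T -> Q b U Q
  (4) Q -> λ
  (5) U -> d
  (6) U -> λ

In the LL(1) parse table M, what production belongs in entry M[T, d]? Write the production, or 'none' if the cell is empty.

FIRST(Q): from Q->λ we get {λ}. So FIRST(Q) = {λ}.
FIRST(U): from U->d we get {d}; from U->λ we get {λ}. So FIRST(U) = {λ, d}.
FIRST(T): from T->λ we get {λ}; from T->d b b we get {d}; from T->Q b U Q we get {b}. So FIRST(T) = {λ, b, d}.
FOLLOW(T) includes $ since T is the start symbol.
FOLLOW(T): T appears on no right-hand side. Thus FOLLOW(T) = {$}.
For T -> λ: FIRST(λ) = {λ}, so it goes in M[T, t] for t ∈ {}; since λ ∈ FIRST, also for every t ∈ FOLLOW(T) = {$}.
For T -> d b b: FIRST(d b b) = {d}, so it goes in M[T, t] for t ∈ {d}.
For T -> Q b U Q: FIRST(Q b U Q) = {b}, so it goes in M[T, t] for t ∈ {b}.

T -> d b b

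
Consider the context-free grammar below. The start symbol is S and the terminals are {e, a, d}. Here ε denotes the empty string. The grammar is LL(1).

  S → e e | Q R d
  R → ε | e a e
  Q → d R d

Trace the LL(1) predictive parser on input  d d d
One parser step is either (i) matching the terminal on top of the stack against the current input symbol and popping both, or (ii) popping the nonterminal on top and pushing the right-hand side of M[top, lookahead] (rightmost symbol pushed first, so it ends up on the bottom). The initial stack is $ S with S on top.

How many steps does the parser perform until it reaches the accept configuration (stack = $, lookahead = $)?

step 1: stack=$ S  input=d d d $  — expand S → Q R d
step 2: stack=$ d R Q  input=d d d $  — expand Q → d R d
step 3: stack=$ d R d R d  input=d d d $  — match d
step 4: stack=$ d R d R  input=d d $  — expand R → ε
step 5: stack=$ d R d  input=d d $  — match d
step 6: stack=$ d R  input=d $  — expand R → ε
step 7: stack=$ d  input=d $  — match d
Accept reached after 7 steps.

7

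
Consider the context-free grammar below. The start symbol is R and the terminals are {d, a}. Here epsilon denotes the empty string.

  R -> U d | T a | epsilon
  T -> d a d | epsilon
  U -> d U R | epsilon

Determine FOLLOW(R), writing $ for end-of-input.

{$, a, d}

FIRST(T): from T->d a d we get {d}; from T->epsilon we get {epsilon}. So FIRST(T) = {epsilon, d}.
FIRST(U): from U->d U R we get {d}; from U->epsilon we get {epsilon}. So FIRST(U) = {epsilon, d}.
FIRST(R): from R->U d we get {d}; from R->T a we get {a, d}; from R->epsilon we get {epsilon}. So FIRST(R) = {epsilon, a, d}.
FOLLOW(R) includes $ since R is the start symbol.
FOLLOW(T): in R->T a, T is followed by a with FIRST {a}. Thus FOLLOW(T) = {a}.
FOLLOW(U): in R->U d, U is followed by d with FIRST {d}; in U->d U R, U is followed by R with FIRST {epsilon, a, d}; in U->d U R, the suffix after U is nullable (adds nothing new). Thus FOLLOW(U) = {a, d}.
FOLLOW(R): in U->d U R, the suffix after R is empty, so FOLLOW(R) ⊇ FOLLOW(U) = {a, d}. Thus FOLLOW(R) = {$, a, d}.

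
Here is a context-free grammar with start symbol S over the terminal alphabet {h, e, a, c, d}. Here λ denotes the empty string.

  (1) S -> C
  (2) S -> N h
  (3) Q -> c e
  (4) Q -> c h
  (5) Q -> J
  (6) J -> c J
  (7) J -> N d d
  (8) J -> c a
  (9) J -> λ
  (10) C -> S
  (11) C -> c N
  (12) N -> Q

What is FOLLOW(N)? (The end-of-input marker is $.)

{$, d, h}

FIRST(S) = {c, d, h}  (via C, N h)
FIRST(C) = {c, d, h}  (via S)
FIRST(Q) = {λ, c, d}  (via J)
FIRST(N) = {λ, c, d}  (via Q)
FIRST(J) = {λ, c, d}  (via N d d)
FOLLOW(S) includes $ since S is the start symbol.
FOLLOW(S): in C->S, the suffix after S is empty, so FOLLOW(S) ⊇ FOLLOW(C) = {$}. Thus FOLLOW(S) = {$}.
FOLLOW(C): in S->C, the suffix after C is empty, so FOLLOW(C) ⊇ FOLLOW(S) = {$}. Thus FOLLOW(C) = {$}.
FOLLOW(N): in S->N h, N is followed by h with FIRST {h}; in J->N d d, N is followed by d d with FIRST {d}; in C->c N, the suffix after N is empty, so FOLLOW(N) ⊇ FOLLOW(C) = {$}. Thus FOLLOW(N) = {$, d, h}.
FOLLOW(Q): in N->Q, the suffix after Q is empty, so FOLLOW(Q) ⊇ FOLLOW(N) = {$, d, h}. Thus FOLLOW(Q) = {$, d, h}.
FOLLOW(J): in Q->J, the suffix after J is empty, so FOLLOW(J) ⊇ FOLLOW(Q) = {$, d, h}; in J->c J, the suffix after J is empty (adds nothing new). Thus FOLLOW(J) = {$, d, h}.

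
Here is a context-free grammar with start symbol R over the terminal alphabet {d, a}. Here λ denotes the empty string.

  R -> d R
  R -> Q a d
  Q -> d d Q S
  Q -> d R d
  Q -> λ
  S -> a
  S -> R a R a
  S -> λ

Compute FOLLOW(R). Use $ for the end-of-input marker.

FIRST(Q): from Q->d d Q S we get {d}; from Q->d R d we get {d}; from Q->λ we get {λ}. So FIRST(Q) = {λ, d}.
FIRST(R): from R->d R we get {d}; from R->Q a d we get {a, d}. So FIRST(R) = {a, d}.
FIRST(S): from S->a we get {a}; from S->R a R a we get {a, d}; from S->λ we get {λ}. So FIRST(S) = {λ, a, d}.
FOLLOW(R) includes $ since R is the start symbol.
FOLLOW(R): in R->d R, the suffix after R is empty (adds nothing new); in Q->d R d, R is followed by d with FIRST {d}; in S->R a R a (occurrence 1), R is followed by a R a with FIRST {a}; in S->R a R a (occurrence 2), R is followed by a with FIRST {a}. Thus FOLLOW(R) = {$, a, d}.
FOLLOW(Q): in R->Q a d, Q is followed by a d with FIRST {a}; in Q->d d Q S, Q is followed by S with FIRST {λ, a, d}; in Q->d d Q S, the suffix after Q is nullable (adds nothing new). Thus FOLLOW(Q) = {a, d}.
FOLLOW(S): in Q->d d Q S, the suffix after S is empty, so FOLLOW(S) ⊇ FOLLOW(Q) = {a, d}. Thus FOLLOW(S) = {a, d}.

{$, a, d}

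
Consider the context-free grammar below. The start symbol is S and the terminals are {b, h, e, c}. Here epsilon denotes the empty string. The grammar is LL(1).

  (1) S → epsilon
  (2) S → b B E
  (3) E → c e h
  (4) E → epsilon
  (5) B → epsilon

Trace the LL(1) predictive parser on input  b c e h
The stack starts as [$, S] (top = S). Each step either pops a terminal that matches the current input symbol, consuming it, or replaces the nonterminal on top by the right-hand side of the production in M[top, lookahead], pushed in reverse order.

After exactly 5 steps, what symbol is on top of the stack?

step 1: stack=$ S  input=b c e h $  — expand S → b B E
step 2: stack=$ E B b  input=b c e h $  — match b
step 3: stack=$ E B  input=c e h $  — expand B → epsilon
step 4: stack=$ E  input=c e h $  — expand E → c e h
step 5: stack=$ h e c  input=c e h $  — match c
Stack after step 5: $ h e (top = e).

e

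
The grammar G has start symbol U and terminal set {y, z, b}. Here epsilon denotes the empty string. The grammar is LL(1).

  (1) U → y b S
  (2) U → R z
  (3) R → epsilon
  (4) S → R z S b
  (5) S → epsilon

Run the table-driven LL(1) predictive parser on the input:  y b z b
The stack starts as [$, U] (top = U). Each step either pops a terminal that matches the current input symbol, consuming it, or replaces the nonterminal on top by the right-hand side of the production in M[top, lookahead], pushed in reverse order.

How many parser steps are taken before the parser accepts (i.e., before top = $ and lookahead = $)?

step 1: stack=$ U  input=y b z b $  — expand U → y b S
step 2: stack=$ S b y  input=y b z b $  — match y
step 3: stack=$ S b  input=b z b $  — match b
step 4: stack=$ S  input=z b $  — expand S → R z S b
step 5: stack=$ b S z R  input=z b $  — expand R → epsilon
step 6: stack=$ b S z  input=z b $  — match z
step 7: stack=$ b S  input=b $  — expand S → epsilon
step 8: stack=$ b  input=b $  — match b
Accept reached after 8 steps.

8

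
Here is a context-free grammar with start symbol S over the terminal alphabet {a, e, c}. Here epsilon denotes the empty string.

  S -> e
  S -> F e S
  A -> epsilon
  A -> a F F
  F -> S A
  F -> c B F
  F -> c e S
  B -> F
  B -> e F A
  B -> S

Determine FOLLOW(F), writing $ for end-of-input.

FIRST(A) = {epsilon, a}
FIRST(S) = {c, e}  (via F e S)
FIRST(F) = {c, e}  (via S A)
FIRST(B) = {c, e}  (via F, S)
FOLLOW(S) includes $ since S is the start symbol.
FOLLOW(B): in F->c B F, B is followed by F with FIRST {c, e}. Thus FOLLOW(B) = {c, e}.
FOLLOW(S): in S->F e S, the suffix after S is empty (adds nothing new); in F->S A, S is followed by A with FIRST {epsilon, a}; in F->S A, the suffix after S is nullable, so FOLLOW(S) ⊇ FOLLOW(F) = {a, c, e}; in F->c e S, the suffix after S is empty, so FOLLOW(S) ⊇ FOLLOW(F) = {a, c, e}; in B->S, the suffix after S is empty, so FOLLOW(S) ⊇ FOLLOW(B) = {c, e}. Thus FOLLOW(S) = {$, a, c, e}.
FOLLOW(A): in F->S A, the suffix after A is empty, so FOLLOW(A) ⊇ FOLLOW(F) = {a, c, e}; in B->e F A, the suffix after A is empty, so FOLLOW(A) ⊇ FOLLOW(B) = {c, e}. Thus FOLLOW(A) = {a, c, e}.
FOLLOW(F): in S->F e S, F is followed by e S with FIRST {e}; in A->a F F (occurrence 1), F is followed by F with FIRST {c, e}; in A->a F F (occurrence 2), the suffix after F is empty, so FOLLOW(F) ⊇ FOLLOW(A) = {a, c, e}; in F->c B F, the suffix after F is empty (adds nothing new); in B->F, the suffix after F is empty, so FOLLOW(F) ⊇ FOLLOW(B) = {c, e}; in B->e F A, F is followed by A with FIRST {epsilon, a}; in B->e F A, the suffix after F is nullable, so FOLLOW(F) ⊇ FOLLOW(B) = {c, e}. Thus FOLLOW(F) = {a, c, e}.

{a, c, e}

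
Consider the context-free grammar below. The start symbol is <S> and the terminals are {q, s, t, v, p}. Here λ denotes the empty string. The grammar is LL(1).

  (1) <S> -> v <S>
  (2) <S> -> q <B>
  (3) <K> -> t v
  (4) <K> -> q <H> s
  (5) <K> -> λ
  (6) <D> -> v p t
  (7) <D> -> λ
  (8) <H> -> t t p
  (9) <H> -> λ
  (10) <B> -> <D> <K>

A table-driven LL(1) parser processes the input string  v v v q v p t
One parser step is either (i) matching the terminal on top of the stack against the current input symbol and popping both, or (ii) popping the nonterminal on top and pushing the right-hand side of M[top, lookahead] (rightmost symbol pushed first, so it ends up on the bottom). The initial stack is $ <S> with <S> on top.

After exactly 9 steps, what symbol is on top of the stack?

step 1: stack=$ <S>  input=v v v q v p t $  — expand <S> -> v <S>
step 2: stack=$ <S> v  input=v v v q v p t $  — match v
step 3: stack=$ <S>  input=v v q v p t $  — expand <S> -> v <S>
step 4: stack=$ <S> v  input=v v q v p t $  — match v
step 5: stack=$ <S>  input=v q v p t $  — expand <S> -> v <S>
step 6: stack=$ <S> v  input=v q v p t $  — match v
step 7: stack=$ <S>  input=q v p t $  — expand <S> -> q <B>
step 8: stack=$ <B> q  input=q v p t $  — match q
step 9: stack=$ <B>  input=v p t $  — expand <B> -> <D> <K>
Stack after step 9: $ <K> <D> (top = <D>).

<D>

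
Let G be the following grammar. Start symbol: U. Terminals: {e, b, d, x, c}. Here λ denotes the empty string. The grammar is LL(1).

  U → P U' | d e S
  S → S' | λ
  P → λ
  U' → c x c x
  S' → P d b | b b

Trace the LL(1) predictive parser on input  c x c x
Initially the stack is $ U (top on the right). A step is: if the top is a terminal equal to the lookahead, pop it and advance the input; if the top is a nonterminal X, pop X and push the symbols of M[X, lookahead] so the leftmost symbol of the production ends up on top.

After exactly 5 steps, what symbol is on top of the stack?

c

     Stack      Input      Action
  1  $ U        c x c x $  expand U → P U'
  2  $ U' P     c x c x $  expand P → λ
  3  $ U'       c x c x $  expand U' → c x c x
  4  $ x c x c  c x c x $  match c
  5  $ x c x    x c x $    match x
Stack after step 5: $ x c (top = c).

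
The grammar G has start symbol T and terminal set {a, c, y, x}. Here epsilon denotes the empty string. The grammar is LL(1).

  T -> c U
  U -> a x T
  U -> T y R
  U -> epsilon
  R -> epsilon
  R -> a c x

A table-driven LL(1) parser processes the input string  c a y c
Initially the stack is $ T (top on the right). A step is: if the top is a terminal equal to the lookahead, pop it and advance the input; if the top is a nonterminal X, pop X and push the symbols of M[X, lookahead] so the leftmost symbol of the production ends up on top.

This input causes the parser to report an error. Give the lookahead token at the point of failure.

step 1: stack=$ T  input=c a y c $  — expand T -> c U
step 2: stack=$ U c  input=c a y c $  — match c
step 3: stack=$ U  input=a y c $  — expand U -> a x T
step 4: stack=$ T x a  input=a y c $  — match a
step 5: stack=$ T x  input=y c $  — error: top is terminal x but lookahead is y

y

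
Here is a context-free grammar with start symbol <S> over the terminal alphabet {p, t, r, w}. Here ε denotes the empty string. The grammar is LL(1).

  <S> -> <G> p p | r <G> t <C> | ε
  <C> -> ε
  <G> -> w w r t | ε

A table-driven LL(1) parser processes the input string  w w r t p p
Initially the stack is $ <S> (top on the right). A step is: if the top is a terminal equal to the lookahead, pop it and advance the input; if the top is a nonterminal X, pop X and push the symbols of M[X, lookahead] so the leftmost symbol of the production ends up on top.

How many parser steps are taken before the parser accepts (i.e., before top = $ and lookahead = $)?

8

     Stack          Input          Action
  1  $ <S>          w w r t p p $  expand <S> -> <G> p p
  2  $ p p <G>      w w r t p p $  expand <G> -> w w r t
  3  $ p p t r w w  w w r t p p $  match w
  4  $ p p t r w    w r t p p $    match w
  5  $ p p t r      r t p p $      match r
  6  $ p p t        t p p $        match t
  7  $ p p          p p $          match p
  8  $ p            p $            match p
Accept reached after 8 steps.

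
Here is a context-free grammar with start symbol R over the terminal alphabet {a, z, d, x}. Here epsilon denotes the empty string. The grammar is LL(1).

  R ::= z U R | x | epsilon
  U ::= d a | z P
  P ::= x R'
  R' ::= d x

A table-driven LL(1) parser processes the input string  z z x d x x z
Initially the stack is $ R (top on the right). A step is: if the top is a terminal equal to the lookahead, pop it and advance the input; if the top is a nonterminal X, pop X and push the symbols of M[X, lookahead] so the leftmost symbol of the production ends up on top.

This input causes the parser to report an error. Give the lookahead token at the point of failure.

step 1: stack=$ R  input=z z x d x x z $  — expand R ::= z U R
step 2: stack=$ R U z  input=z z x d x x z $  — match z
step 3: stack=$ R U  input=z x d x x z $  — expand U ::= z P
step 4: stack=$ R P z  input=z x d x x z $  — match z
step 5: stack=$ R P  input=x d x x z $  — expand P ::= x R'
step 6: stack=$ R R' x  input=x d x x z $  — match x
step 7: stack=$ R R'  input=d x x z $  — expand R' ::= d x
step 8: stack=$ R x d  input=d x x z $  — match d
step 9: stack=$ R x  input=x x z $  — match x
step 10: stack=$ R  input=x z $  — expand R ::= x
step 11: stack=$ x  input=x z $  — match x
step 12: stack=$  input=z $  — error: stack empty but input remains

z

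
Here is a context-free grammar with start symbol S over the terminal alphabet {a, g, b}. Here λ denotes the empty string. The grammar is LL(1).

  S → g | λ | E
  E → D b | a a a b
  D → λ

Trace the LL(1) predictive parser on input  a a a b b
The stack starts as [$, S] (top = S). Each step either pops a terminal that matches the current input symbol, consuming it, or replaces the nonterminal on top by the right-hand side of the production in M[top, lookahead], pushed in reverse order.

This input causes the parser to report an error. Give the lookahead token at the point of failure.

b

step 1: stack=$ S  input=a a a b b $  — expand S → E
step 2: stack=$ E  input=a a a b b $  — expand E → a a a b
step 3: stack=$ b a a a  input=a a a b b $  — match a
step 4: stack=$ b a a  input=a a b b $  — match a
step 5: stack=$ b a  input=a b b $  — match a
step 6: stack=$ b  input=b b $  — match b
step 7: stack=$  input=b $  — error: stack empty but input remains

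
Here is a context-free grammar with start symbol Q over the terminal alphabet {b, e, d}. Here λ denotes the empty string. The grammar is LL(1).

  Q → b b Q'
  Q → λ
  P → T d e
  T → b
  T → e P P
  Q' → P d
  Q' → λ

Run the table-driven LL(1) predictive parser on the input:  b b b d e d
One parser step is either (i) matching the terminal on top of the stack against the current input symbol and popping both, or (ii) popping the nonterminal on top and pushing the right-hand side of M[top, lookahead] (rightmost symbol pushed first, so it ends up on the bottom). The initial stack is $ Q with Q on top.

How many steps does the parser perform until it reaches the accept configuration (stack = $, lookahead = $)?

      Stack      Input          Action
   1  $ Q        b b b d e d $  expand Q → b b Q'
   2  $ Q' b b   b b b d e d $  match b
   3  $ Q' b     b b d e d $    match b
   4  $ Q'       b d e d $      expand Q' → P d
   5  $ d P      b d e d $      expand P → T d e
   6  $ d e d T  b d e d $      expand T → b
   7  $ d e d b  b d e d $      match b
   8  $ d e d    d e d $        match d
   9  $ d e      e d $          match e
  10  $ d        d $            match d
Accept reached after 10 steps.

10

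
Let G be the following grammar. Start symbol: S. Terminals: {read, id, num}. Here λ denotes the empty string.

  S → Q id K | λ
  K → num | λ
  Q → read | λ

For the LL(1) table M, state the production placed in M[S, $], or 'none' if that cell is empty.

S → λ

FIRST(K) = {λ, num}
FIRST(Q) = {λ, read}
FIRST(S) = {λ, id, read}  (via Q id K)
FOLLOW(S) includes $ since S is the start symbol.
FOLLOW(S): S appears on no right-hand side. Thus FOLLOW(S) = {$}.
For S → Q id K: FIRST(Q id K) = {id, read}, so it goes in M[S, t] for t ∈ {id, read}.
For S → λ: FIRST(λ) = {λ}, so it goes in M[S, t] for t ∈ {}; since λ ∈ FIRST, also for every t ∈ FOLLOW(S) = {$}.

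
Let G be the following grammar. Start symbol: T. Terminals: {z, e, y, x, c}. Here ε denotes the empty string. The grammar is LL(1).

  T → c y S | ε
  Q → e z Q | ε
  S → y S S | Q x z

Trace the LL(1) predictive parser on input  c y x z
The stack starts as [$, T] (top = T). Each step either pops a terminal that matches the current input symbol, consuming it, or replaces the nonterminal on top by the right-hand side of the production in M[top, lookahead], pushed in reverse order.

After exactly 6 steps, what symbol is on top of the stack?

     Stack    Input      Action
  1  $ T      c y x z $  expand T → c y S
  2  $ S y c  c y x z $  match c
  3  $ S y    y x z $    match y
  4  $ S      x z $      expand S → Q x z
  5  $ z x Q  x z $      expand Q → ε
  6  $ z x    x z $      match x
Stack after step 6: $ z (top = z).

z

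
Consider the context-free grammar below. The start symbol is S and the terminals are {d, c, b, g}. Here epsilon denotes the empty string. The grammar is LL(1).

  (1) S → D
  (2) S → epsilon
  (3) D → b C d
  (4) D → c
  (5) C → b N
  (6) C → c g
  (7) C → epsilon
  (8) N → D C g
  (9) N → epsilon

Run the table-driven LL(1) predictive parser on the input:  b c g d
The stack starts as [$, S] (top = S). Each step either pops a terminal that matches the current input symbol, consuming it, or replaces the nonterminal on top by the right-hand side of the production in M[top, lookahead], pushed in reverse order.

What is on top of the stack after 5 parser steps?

g

     Stack    Input      Action
  1  $ S      b c g d $  expand S → D
  2  $ D      b c g d $  expand D → b C d
  3  $ d C b  b c g d $  match b
  4  $ d C    c g d $    expand C → c g
  5  $ d g c  c g d $    match c
Stack after step 5: $ d g (top = g).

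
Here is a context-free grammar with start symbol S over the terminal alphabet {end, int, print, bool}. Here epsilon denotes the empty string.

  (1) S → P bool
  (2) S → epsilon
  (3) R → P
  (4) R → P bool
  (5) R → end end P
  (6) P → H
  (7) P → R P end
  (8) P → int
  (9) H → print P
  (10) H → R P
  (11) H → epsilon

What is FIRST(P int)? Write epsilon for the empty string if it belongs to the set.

FIRST(S): from S→P bool we get {bool, end, int, print}; from S→epsilon we get {epsilon}. So FIRST(S) = {epsilon, bool, end, int, print}.
FIRST(R): from R→P we get {epsilon, bool, end, int, print}; from R→P bool we get {bool, end, int, print}; from R→end end P we get {end}. So FIRST(R) = {epsilon, bool, end, int, print}.
FIRST(P): from P→H we get {epsilon, bool, end, int, print}; from P→R P end we get {bool, end, int, print}; from P→int we get {int}. So FIRST(P) = {epsilon, bool, end, int, print}.
FIRST(H): from H→print P we get {print}; from H→R P we get {epsilon, bool, end, int, print}; from H→epsilon we get {epsilon}. So FIRST(H) = {epsilon, bool, end, int, print}.
FIRST(P int): take FIRST of each symbol in turn, carrying on past any symbol whose FIRST contains epsilon; result {bool, end, int, print}.

{bool, end, int, print}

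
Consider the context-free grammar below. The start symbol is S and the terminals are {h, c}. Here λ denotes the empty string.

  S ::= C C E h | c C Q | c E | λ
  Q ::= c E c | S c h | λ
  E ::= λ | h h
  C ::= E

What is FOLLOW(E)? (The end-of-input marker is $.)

{$, c, h}

FIRST(E) = {λ, h}
FIRST(C) = {λ, h}  (via E)
FIRST(S) = {λ, c, h}  (via C C E h)
FIRST(Q) = {λ, c, h}  (via S c h)
FOLLOW(S) includes $ since S is the start symbol.
FOLLOW(S): in Q::=S c h, S is followed by c h with FIRST {c}. Thus FOLLOW(S) = {$, c}.
FOLLOW(Q): in S::=c C Q, the suffix after Q is empty, so FOLLOW(Q) ⊇ FOLLOW(S) = {$, c}. Thus FOLLOW(Q) = {$, c}.
FOLLOW(C): in S::=C C E h (occurrence 1), C is followed by C E h with FIRST {h}; in S::=C C E h (occurrence 2), C is followed by E h with FIRST {h}; in S::=c C Q, C is followed by Q with FIRST {λ, c, h}; in S::=c C Q, the suffix after C is nullable, so FOLLOW(C) ⊇ FOLLOW(S) = {$, c}. Thus FOLLOW(C) = {$, c, h}.
FOLLOW(E): in S::=C C E h, E is followed by h with FIRST {h}; in S::=c E, the suffix after E is empty, so FOLLOW(E) ⊇ FOLLOW(S) = {$, c}; in Q::=c E c, E is followed by c with FIRST {c}; in C::=E, the suffix after E is empty, so FOLLOW(E) ⊇ FOLLOW(C) = {$, c, h}. Thus FOLLOW(E) = {$, c, h}.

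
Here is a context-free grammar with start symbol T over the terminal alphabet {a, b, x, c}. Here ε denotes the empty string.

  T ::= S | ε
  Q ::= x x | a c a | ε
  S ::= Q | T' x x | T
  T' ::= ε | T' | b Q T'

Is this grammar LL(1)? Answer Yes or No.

No

FIRST(T) = {ε, a, b, x}
FIRST(Q) = {ε, a, x}
FIRST(S) = {ε, a, b, x}
FIRST(T') = {ε, b}
FOLLOW(T) = {$}
FOLLOW(Q) = {$, b, x}
FOLLOW(S) = {$}
FOLLOW(T') = {x}
Cell M[Q, x] receives both Q ::= x x and Q ::= ε — the grammar is not LL(1).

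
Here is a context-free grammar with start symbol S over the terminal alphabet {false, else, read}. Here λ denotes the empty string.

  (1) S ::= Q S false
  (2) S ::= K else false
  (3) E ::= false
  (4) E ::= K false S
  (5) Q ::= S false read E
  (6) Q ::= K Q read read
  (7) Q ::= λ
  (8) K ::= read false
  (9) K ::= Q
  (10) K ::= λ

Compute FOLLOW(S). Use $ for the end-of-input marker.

{$, else, false, read}

FIRST(S) = {else, read}  (via Q S false, K else false)
FIRST(E) = {else, false, read}  (via K false S)
FIRST(Q) = {λ, else, read}  (via S false read E, K Q read read)
FIRST(K) = {λ, else, read}  (via Q)
FOLLOW(S) includes $ since S is the start symbol.
FOLLOW(K): in S::=K else false, K is followed by else false with FIRST {else}; in E::=K false S, K is followed by false S with FIRST {false}; in Q::=K Q read read, K is followed by Q read read with FIRST {else, read}. Thus FOLLOW(K) = {else, false, read}.
FOLLOW(Q): in S::=Q S false, Q is followed by S false with FIRST {else, read}; in Q::=K Q read read, Q is followed by read read with FIRST {read}; in K::=Q, the suffix after Q is empty, so FOLLOW(Q) ⊇ FOLLOW(K) = {else, false, read}. Thus FOLLOW(Q) = {else, false, read}.
FOLLOW(E): in Q::=S false read E, the suffix after E is empty, so FOLLOW(E) ⊇ FOLLOW(Q) = {else, false, read}. Thus FOLLOW(E) = {else, false, read}.
FOLLOW(S): in S::=Q S false, S is followed by false with FIRST {false}; in E::=K false S, the suffix after S is empty, so FOLLOW(S) ⊇ FOLLOW(E) = {else, false, read}; in Q::=S false read E, S is followed by false read E with FIRST {false}. Thus FOLLOW(S) = {$, else, false, read}.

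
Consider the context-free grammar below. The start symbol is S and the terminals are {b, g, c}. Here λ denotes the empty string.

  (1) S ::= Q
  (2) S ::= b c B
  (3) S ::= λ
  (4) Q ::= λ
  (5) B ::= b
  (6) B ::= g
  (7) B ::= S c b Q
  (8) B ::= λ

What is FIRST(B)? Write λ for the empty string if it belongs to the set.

{λ, b, c, g}

FIRST(Q) = {λ}
FIRST(S) = {λ, b}  (via Q)
FIRST(B) = {λ, b, c, g}  (via S c b Q)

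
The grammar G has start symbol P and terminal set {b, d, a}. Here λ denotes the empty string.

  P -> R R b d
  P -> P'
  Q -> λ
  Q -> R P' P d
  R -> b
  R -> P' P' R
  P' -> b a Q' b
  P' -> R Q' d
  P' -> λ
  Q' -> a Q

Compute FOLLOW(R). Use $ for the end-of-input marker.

FIRST(Q'): from Q'->a Q we get {a}. So FIRST(Q') = {a}.
FIRST(P): from P->R R b d we get {b}; from P->P' we get {λ, b}. So FIRST(P) = {λ, b}.
FIRST(Q): from Q->λ we get {λ}; from Q->R P' P d we get {b}. So FIRST(Q) = {λ, b}.
FIRST(R): from R->b we get {b}; from R->P' P' R we get {b}. So FIRST(R) = {b}.
FIRST(P'): from P'->b a Q' b we get {b}; from P'->R Q' d we get {b}; from P'->λ we get {λ}. So FIRST(P') = {λ, b}.
FOLLOW(P) includes $ since P is the start symbol.
FOLLOW(P): in Q->R P' P d, P is followed by d with FIRST {d}. Thus FOLLOW(P) = {$, d}.
FOLLOW(R): in P->R R b d (occurrence 1), R is followed by R b d with FIRST {b}; in P->R R b d (occurrence 2), R is followed by b d with FIRST {b}; in Q->R P' P d, R is followed by P' P d with FIRST {b, d}; in R->P' P' R, the suffix after R is empty (adds nothing new); in P'->R Q' d, R is followed by Q' d with FIRST {a}. Thus FOLLOW(R) = {a, b, d}.
FOLLOW(P'): in P->P', the suffix after P' is empty, so FOLLOW(P') ⊇ FOLLOW(P) = {$, d}; in Q->R P' P d, P' is followed by P d with FIRST {b, d}; in R->P' P' R (occurrence 1), P' is followed by P' R with FIRST {b}; in R->P' P' R (occurrence 2), P' is followed by R with FIRST {b}. Thus FOLLOW(P') = {$, b, d}.
FOLLOW(Q'): in P'->b a Q' b, Q' is followed by b with FIRST {b}; in P'->R Q' d, Q' is followed by d with FIRST {d}. Thus FOLLOW(Q') = {b, d}.
FOLLOW(Q): in Q'->a Q, the suffix after Q is empty, so FOLLOW(Q) ⊇ FOLLOW(Q') = {b, d}. Thus FOLLOW(Q) = {b, d}.

{a, b, d}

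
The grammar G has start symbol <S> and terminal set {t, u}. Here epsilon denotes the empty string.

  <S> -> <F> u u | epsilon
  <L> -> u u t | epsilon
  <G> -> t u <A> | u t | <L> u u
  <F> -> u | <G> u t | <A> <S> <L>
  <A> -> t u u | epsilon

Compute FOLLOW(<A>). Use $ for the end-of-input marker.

FIRST(<L>): from <L>->u u t we get {u}; from <L>->epsilon we get {epsilon}. So FIRST(<L>) = {epsilon, u}.
FIRST(<A>): from <A>->t u u we get {t}; from <A>->epsilon we get {epsilon}. So FIRST(<A>) = {epsilon, t}.
FIRST(<G>): from <G>->t u <A> we get {t}; from <G>->u t we get {u}; from <G>-><L> u u we get {u}. So FIRST(<G>) = {t, u}.
FIRST(<S>): from <S>-><F> u u we get {t, u}; from <S>->epsilon we get {epsilon}. So FIRST(<S>) = {epsilon, t, u}.
FIRST(<F>): from <F>->u we get {u}; from <F>-><G> u t we get {t, u}; from <F>-><A> <S> <L> we get {epsilon, t, u}. So FIRST(<F>) = {epsilon, t, u}.
FOLLOW(<S>) includes $ since <S> is the start symbol.
FOLLOW(<G>): in <F>-><G> u t, <G> is followed by u t with FIRST {u}. Thus FOLLOW(<G>) = {u}.
FOLLOW(<F>): in <S>-><F> u u, <F> is followed by u u with FIRST {u}. Thus FOLLOW(<F>) = {u}.
FOLLOW(<S>): in <F>-><A> <S> <L>, <S> is followed by <L> with FIRST {epsilon, u}; in <F>-><A> <S> <L>, the suffix after <S> is nullable, so FOLLOW(<S>) ⊇ FOLLOW(<F>) = {u}. Thus FOLLOW(<S>) = {$, u}.
FOLLOW(<L>): in <G>-><L> u u, <L> is followed by u u with FIRST {u}; in <F>-><A> <S> <L>, the suffix after <L> is empty, so FOLLOW(<L>) ⊇ FOLLOW(<F>) = {u}. Thus FOLLOW(<L>) = {u}.
FOLLOW(<A>): in <G>->t u <A>, the suffix after <A> is empty, so FOLLOW(<A>) ⊇ FOLLOW(<G>) = {u}; in <F>-><A> <S> <L>, <A> is followed by <S> <L> with FIRST {epsilon, t, u}; in <F>-><A> <S> <L>, the suffix after <A> is nullable, so FOLLOW(<A>) ⊇ FOLLOW(<F>) = {u}. Thus FOLLOW(<A>) = {t, u}.

{t, u}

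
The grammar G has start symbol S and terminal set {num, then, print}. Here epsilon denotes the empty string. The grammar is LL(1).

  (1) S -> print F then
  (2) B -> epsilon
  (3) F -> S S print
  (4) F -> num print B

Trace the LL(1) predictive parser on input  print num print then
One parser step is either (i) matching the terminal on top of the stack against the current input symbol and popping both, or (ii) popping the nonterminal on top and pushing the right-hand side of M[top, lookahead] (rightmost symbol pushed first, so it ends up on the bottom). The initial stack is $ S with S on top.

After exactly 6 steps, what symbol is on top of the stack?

then

     Stack               Input                   Action
  1  $ S                 print num print then $  expand S -> print F then
  2  $ then F print      print num print then $  match print
  3  $ then F            num print then $        expand F -> num print B
  4  $ then B print num  num print then $        match num
  5  $ then B print      print then $            match print
  6  $ then B            then $                  expand B -> epsilon
Stack after step 6: $ then (top = then).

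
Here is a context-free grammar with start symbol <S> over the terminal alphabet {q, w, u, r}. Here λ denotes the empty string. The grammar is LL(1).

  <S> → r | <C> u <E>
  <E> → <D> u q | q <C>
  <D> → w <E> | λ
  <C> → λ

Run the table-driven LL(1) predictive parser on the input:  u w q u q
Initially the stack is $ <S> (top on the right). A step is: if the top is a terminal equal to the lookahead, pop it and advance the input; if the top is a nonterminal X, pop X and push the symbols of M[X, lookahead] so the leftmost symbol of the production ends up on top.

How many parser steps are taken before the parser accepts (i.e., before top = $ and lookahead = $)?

step 1: stack=$ <S>  input=u w q u q $  — expand <S> → <C> u <E>
step 2: stack=$ <E> u <C>  input=u w q u q $  — expand <C> → λ
step 3: stack=$ <E> u  input=u w q u q $  — match u
step 4: stack=$ <E>  input=w q u q $  — expand <E> → <D> u q
step 5: stack=$ q u <D>  input=w q u q $  — expand <D> → w <E>
step 6: stack=$ q u <E> w  input=w q u q $  — match w
step 7: stack=$ q u <E>  input=q u q $  — expand <E> → q <C>
step 8: stack=$ q u <C> q  input=q u q $  — match q
step 9: stack=$ q u <C>  input=u q $  — expand <C> → λ
step 10: stack=$ q u  input=u q $  — match u
step 11: stack=$ q  input=q $  — match q
Accept reached after 11 steps.

11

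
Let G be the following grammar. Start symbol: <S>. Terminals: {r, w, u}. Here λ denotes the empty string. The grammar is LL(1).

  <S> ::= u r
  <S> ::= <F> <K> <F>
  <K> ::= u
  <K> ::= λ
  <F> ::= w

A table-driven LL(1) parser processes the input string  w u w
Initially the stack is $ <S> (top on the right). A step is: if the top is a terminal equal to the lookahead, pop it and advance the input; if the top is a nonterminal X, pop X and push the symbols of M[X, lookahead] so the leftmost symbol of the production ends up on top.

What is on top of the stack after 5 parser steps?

<F>

step 1: stack=$ <S>  input=w u w $  — expand <S> ::= <F> <K> <F>
step 2: stack=$ <F> <K> <F>  input=w u w $  — expand <F> ::= w
step 3: stack=$ <F> <K> w  input=w u w $  — match w
step 4: stack=$ <F> <K>  input=u w $  — expand <K> ::= u
step 5: stack=$ <F> u  input=u w $  — match u
Stack after step 5: $ <F> (top = <F>).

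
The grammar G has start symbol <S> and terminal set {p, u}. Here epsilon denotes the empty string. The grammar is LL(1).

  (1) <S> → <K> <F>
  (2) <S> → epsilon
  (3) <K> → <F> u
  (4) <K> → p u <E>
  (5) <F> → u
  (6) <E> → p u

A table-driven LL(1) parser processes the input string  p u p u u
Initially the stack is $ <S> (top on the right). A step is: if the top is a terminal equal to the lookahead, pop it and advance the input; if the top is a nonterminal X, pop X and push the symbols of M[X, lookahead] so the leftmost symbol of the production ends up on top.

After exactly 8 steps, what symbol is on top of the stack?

step 1: stack=$ <S>  input=p u p u u $  — expand <S> → <K> <F>
step 2: stack=$ <F> <K>  input=p u p u u $  — expand <K> → p u <E>
step 3: stack=$ <F> <E> u p  input=p u p u u $  — match p
step 4: stack=$ <F> <E> u  input=u p u u $  — match u
step 5: stack=$ <F> <E>  input=p u u $  — expand <E> → p u
step 6: stack=$ <F> u p  input=p u u $  — match p
step 7: stack=$ <F> u  input=u u $  — match u
step 8: stack=$ <F>  input=u $  — expand <F> → u
Stack after step 8: $ u (top = u).

u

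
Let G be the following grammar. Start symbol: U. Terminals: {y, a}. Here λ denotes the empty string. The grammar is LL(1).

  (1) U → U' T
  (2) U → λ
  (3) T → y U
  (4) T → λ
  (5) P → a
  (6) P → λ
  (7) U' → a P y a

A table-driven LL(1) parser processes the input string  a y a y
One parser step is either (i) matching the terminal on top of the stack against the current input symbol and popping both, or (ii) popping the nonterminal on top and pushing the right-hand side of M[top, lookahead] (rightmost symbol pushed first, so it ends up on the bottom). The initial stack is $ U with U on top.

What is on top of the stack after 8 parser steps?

     Stack        Input      Action
  1  $ U          a y a y $  expand U → U' T
  2  $ T U'       a y a y $  expand U' → a P y a
  3  $ T a y P a  a y a y $  match a
  4  $ T a y P    y a y $    expand P → λ
  5  $ T a y      y a y $    match y
  6  $ T a        a y $      match a
  7  $ T          y $        expand T → y U
  8  $ U y        y $        match y
Stack after step 8: $ U (top = U).

U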